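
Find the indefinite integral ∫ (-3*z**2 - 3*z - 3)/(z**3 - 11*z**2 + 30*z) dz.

Factor the denominator: z*(z - 6)*(z - 5).
Partial-fraction decomposition: 93/(5*(z - 5)) - 43/(2*(z - 6)) - 1/(10*z).
Integrate each term: A/(z−a) contributes A·log|z−a|.

-log(z)/10 - 43*log(z - 6)/2 + 93*log(z - 5)/5 + C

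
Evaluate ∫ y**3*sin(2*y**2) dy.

Let u = y², du = 2y dy; rewrite as (1/2)∫ u^1·sin(2u) du.
Now integrate by parts 1 time.

-y**2*cos(2*y**2)/4 + sin(2*y**2)/8 + C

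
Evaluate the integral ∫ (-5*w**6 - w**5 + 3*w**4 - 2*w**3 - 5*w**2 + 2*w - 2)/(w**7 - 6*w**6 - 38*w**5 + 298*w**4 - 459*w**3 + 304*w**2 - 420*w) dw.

Factor the denominator: w*(w - 6)*(w - 5)*(w - 2)*(w + 7)*(w**2 + 1).
Partial-fraction decomposition: (5*w - 7)/(370*(w**2 + 1)) - 4337/(3780*(w + 7)) - 169/(540*(w - 2)) + 3067/(180*(w - 5)) - 9145/(444*(w - 6)) + 1/(210*w).
Integrate each term; A/(w−a) gives A·log|w−a|; the (Bw+D)/(w²+p²) term gives a log and an atan.

log(w)/210 - 9145*log(w - 6)/444 + 3067*log(w - 5)/180 - 169*log(w - 2)/540 - 4337*log(w + 7)/3780 + log(w**2 + 1)/148 - 7*atan(w)/370 + C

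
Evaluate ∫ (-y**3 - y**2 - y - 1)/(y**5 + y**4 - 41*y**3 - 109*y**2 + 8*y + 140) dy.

Factor the denominator: (y - 7)*(y - 1)*(y + 2)**2*(y + 5).
Partial-fraction decomposition: 13/(81*(y + 5)) - 76/(729*(y + 2)) + 5/(81*(y + 2)**2) + 1/(81*(y - 1)) - 50/(729*(y - 7)).
Integrate each term; A/(y−a) gives A·log|y−a|; A/(y−a)² gives −A/(y−a).

-50*log(y - 7)/729 + log(y - 1)/81 - 76*log(y + 2)/729 + 13*log(y + 5)/81 - 5/(81*y + 162) + C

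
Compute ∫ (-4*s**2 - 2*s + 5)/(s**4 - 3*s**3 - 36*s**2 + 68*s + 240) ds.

-151*log(s - 6)/176 + 67*log(s - 4)/108 - 7*log(s + 2)/144 + 85*log(s + 5)/297 + C

Factor the denominator: (s - 6)*(s - 4)*(s + 2)*(s + 5).
Partial-fraction decomposition: 85/(297*(s + 5)) - 7/(144*(s + 2)) + 67/(108*(s - 4)) - 151/(176*(s - 6)).
Integrate each term: A/(s−a) contributes A·log|s−a|.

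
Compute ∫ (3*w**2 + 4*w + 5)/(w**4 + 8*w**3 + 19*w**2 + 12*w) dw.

5*log(w)/12 - 2*log(w + 1)/3 + 10*log(w + 3)/3 - 37*log(w + 4)/12 + C

Factor the denominator: w*(w + 1)*(w + 3)*(w + 4).
Partial-fraction decomposition: -37/(12*(w + 4)) + 10/(3*(w + 3)) - 2/(3*(w + 1)) + 5/(12*w).
Integrate each term: A/(w−a) contributes A·log|w−a|.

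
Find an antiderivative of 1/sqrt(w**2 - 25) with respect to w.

log(w + sqrt(w**2 - 25)) + C

Substitute w = 5·sec(θ), so dw = 5·sec(θ)*tan(θ) dθ and the radical becomes sqrt(w**2 - 25) = 5·tan(θ) by the Pythagorean identity.
Integrate the resulting trig expression in θ, then back-substitute sec(θ) = w/5, tan(θ) = sqrt(w**2 - 25)/5 (absorbing any constant into C).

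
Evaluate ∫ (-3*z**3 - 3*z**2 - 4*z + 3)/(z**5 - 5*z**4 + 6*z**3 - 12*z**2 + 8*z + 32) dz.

-253*log(z - 4)/200 + 41*log(z - 2)/48 + 7*log(z + 1)/75 + 127*log(z**2 + 4)/800 + 89*atan(z/2)/400 + C

Factor the denominator: (z - 4)*(z - 2)*(z + 1)*(z**2 + 4).
Partial-fraction decomposition: (127*z + 178)/(400*(z**2 + 4)) + 7/(75*(z + 1)) + 41/(48*(z - 2)) - 253/(200*(z - 4)).
Integrate each term; A/(z−a) gives A·log|z−a|; the (Bz+D)/(z²+p²) term gives a log and an atan.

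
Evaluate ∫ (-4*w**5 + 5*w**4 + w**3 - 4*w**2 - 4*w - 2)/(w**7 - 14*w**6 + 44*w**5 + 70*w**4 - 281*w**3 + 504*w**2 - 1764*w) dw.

log(w)/882 + 2384371*log(w - 7)/55056400 - 295*log(w - 3)/1872 + 331*log(w + 3)/5850 + 4131*log(w**2 + 4)/146068 + 74*atan(w/2)/2809 + 27553/(7420*w - 51940) + C

Factor the denominator: w*(w - 7)**2*(w - 3)*(w + 3)*(w**2 + 4).
Partial-fraction decomposition: (4131*w + 3848)/(73034*(w**2 + 4)) + 331/(5850*(w + 3)) - 295/(1872*(w - 3)) + 2384371/(55056400*(w - 7)) - 27553/(7420*(w - 7)**2) + 1/(882*w).
Integrate each term; A/(w−a) gives A·log|w−a|; the (Bw+D)/(w²+p²) term gives a log and an atan.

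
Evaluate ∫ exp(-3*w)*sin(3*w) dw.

Let I denote the integral. Integrate by parts with u = sin(3*w), dv = exp(-3*w) dw, so v = -exp(-3*w)/3: I = -exp(-3*w)*sin(3*w)/3 + ∫ exp(-3*w)*cos(3*w) dw.
Apply parts again with u = cos(3*w), dv = exp(-3*w) dw: ∫ exp(-3*w)*cos(3*w) dw = -exp(-3*w)*cos(3*w)/3 − I. Substituting back brings back I: I = -exp(-3*w)*sin(3*w)/3 - exp(-3*w)*cos(3*w)/3 − I.
Solving for I: (1 + 1)·I equals the remaining terms, so I = (1/2)·(-exp(-3*w)*sin(3*w)/3 - exp(-3*w)*cos(3*w)/3).

-exp(-3*w)*sin(3*w)/6 - exp(-3*w)*cos(3*w)/6 + C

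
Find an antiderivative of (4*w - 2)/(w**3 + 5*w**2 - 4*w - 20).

Factor the denominator: (w - 2)*(w + 2)*(w + 5).
Partial-fraction decomposition: -22/(21*(w + 5)) + 5/(6*(w + 2)) + 3/(14*(w - 2)).
Integrate each term: A/(w−a) contributes A·log|w−a|.

3*log(w - 2)/14 + 5*log(w + 2)/6 - 22*log(w + 5)/21 + C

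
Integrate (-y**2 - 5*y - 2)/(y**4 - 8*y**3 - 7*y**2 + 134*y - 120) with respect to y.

-34*log(y - 6)/25 + 13*log(y - 5)/9 - 2*log(y - 1)/25 - log(y + 4)/225 + C

Factor the denominator: (y - 6)*(y - 5)*(y - 1)*(y + 4).
Partial-fraction decomposition: -1/(225*(y + 4)) - 2/(25*(y - 1)) + 13/(9*(y - 5)) - 34/(25*(y - 6)).
Integrate each term: A/(y−a) contributes A·log|y−a|.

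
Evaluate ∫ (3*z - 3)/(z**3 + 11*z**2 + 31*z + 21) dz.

-log(z + 1)/2 + 3*log(z + 3)/2 - log(z + 7) + C

Factor the denominator: (z + 1)*(z + 3)*(z + 7).
Partial-fraction decomposition: -1/(z + 7) + 3/(2*(z + 3)) - 1/(2*(z + 1)).
Integrate each term: A/(z−a) contributes A·log|z−a|.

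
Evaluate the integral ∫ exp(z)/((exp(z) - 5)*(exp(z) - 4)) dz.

Let u = e^z, du = e^z dz.
The integral becomes ∫ du/((u-4)(u-5)); decompose into partial fractions.

log(exp(z) - 5) - log(exp(z) - 4) + C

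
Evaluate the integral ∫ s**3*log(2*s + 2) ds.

Use integration by parts with u = log(2*s + 2), dv = s**3 ds.
Then du = 2/(2*s + 2) ds and v = s**4/4.

s**4*log(2*s + 2)/4 - s**4/16 + s**3/12 - s**2/8 + s/4 - log(s + 1)/4 + C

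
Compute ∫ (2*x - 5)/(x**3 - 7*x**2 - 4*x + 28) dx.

log(x - 7)/5 + log(x - 2)/20 - log(x + 2)/4 + C

Factor the denominator: (x - 7)*(x - 2)*(x + 2).
Partial-fraction decomposition: -1/(4*(x + 2)) + 1/(20*(x - 2)) + 1/(5*(x - 7)).
Integrate each term: A/(x−a) contributes A·log|x−a|.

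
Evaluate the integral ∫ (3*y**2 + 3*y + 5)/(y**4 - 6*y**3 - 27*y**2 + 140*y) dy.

log(y)/28 + 173*log(y - 7)/252 - 65*log(y - 4)/108 - 13*log(y + 5)/108 + C

Factor the denominator: y*(y - 7)*(y - 4)*(y + 5).
Partial-fraction decomposition: -13/(108*(y + 5)) - 65/(108*(y - 4)) + 173/(252*(y - 7)) + 1/(28*y).
Integrate each term: A/(y−a) contributes A·log|y−a|.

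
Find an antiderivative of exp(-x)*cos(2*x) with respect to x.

Let I denote the integral. Integrate by parts with u = cos(2*x), dv = exp(-x) dx, so v = -exp(-x): I = -exp(-x)*cos(2*x) − 2·∫ exp(-x)*sin(2*x) dx.
Apply parts again with u = sin(2*x), dv = exp(-x) dx: ∫ exp(-x)*sin(2*x) dx = -exp(-x)*sin(2*x) + 2·I. Substituting back brings back I: I = 2*exp(-x)*sin(2*x) - exp(-x)*cos(2*x) − 4·I.
Solving for I: (1 + 4)·I equals the remaining terms, so I = (1/5)·(2*exp(-x)*sin(2*x) - exp(-x)*cos(2*x)).

2*exp(-x)*sin(2*x)/5 - exp(-x)*cos(2*x)/5 + C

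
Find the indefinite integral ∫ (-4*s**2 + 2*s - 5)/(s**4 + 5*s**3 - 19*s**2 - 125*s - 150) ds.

Factor the denominator: (s - 5)*(s + 2)*(s + 3)*(s + 5).
Partial-fraction decomposition: 23/(12*(s + 5)) - 47/(16*(s + 3)) + 25/(21*(s + 2)) - 19/(112*(s - 5)).
Integrate each term: A/(s−a) contributes A·log|s−a|.

-19*log(s - 5)/112 + 25*log(s + 2)/21 - 47*log(s + 3)/16 + 23*log(s + 5)/12 + C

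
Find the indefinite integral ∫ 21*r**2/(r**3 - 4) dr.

Let u = r**3 - 4, so du = (3*r**2) dr.
Rewriting, the integral becomes 7·∫ 1/u du = 7·log(u).
Substituting back, u = r**3 - 4.

7*log(r**3 - 4) + C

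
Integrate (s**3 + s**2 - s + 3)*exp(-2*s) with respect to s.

Use integration by parts with u = s**3 + s**2 - s + 3, dv = exp(-2*s) ds, so v = -exp(-2*s)/2.
Apply parts 3 times (tabular method): alternate signs, differentiate u down to 0, integrate dv up.

(-4*s**3 - 10*s**2 - 6*s - 15)*exp(-2*s)/8 + C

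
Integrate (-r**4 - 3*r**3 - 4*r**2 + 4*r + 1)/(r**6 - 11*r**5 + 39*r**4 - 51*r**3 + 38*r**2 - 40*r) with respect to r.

Factor the denominator: r*(r - 5)*(r - 4)*(r - 2)*(r**2 + 1).
Partial-fraction decomposition: -(11*r + 27)/(170*(r**2 + 1)) - 47/(60*(r - 2)) + 495/(136*(r - 4)) - 83/(30*(r - 5)) - 1/(40*r).
Integrate each term; A/(r−a) gives A·log|r−a|; the (Br+D)/(r²+p²) term gives a log and an atan.

-log(r)/40 - 83*log(r - 5)/30 + 495*log(r - 4)/136 - 47*log(r - 2)/60 - 11*log(r**2 + 1)/340 - 27*atan(r)/170 + C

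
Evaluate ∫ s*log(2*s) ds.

Use integration by parts with u = log(2*s), dv = s ds.
Then du = 1/s ds and v = s**2/2.

s**2*(log(s) + log(2))/2 - s**2/4 + C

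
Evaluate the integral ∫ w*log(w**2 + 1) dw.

w**2*log(w**2 + 1)/2 - w**2/2 + log(w**2 + 1)/2 + C

Let u = w**2 + 1, so du = (2*w) dw.
The integral becomes (1/2)·∫ log(u) du; integrate by parts with u′=log(u), dv′=du.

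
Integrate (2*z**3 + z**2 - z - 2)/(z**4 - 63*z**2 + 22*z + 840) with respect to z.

46*log(z - 6)/13 - 67*log(z - 5)/27 - 11*log(z + 4)/27 + 158*log(z + 7)/117 + C

Factor the denominator: (z - 6)*(z - 5)*(z + 4)*(z + 7).
Partial-fraction decomposition: 158/(117*(z + 7)) - 11/(27*(z + 4)) - 67/(27*(z - 5)) + 46/(13*(z - 6)).
Integrate each term: A/(z−a) contributes A·log|z−a|.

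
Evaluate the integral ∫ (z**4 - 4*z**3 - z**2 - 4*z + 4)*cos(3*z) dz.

z**4*sin(3*z)/3 - 4*z**3*sin(3*z)/3 + 4*z**3*cos(3*z)/9 - 7*z**2*sin(3*z)/9 - 4*z**2*cos(3*z)/3 - 4*z*sin(3*z)/9 - 14*z*cos(3*z)/27 + 122*sin(3*z)/81 - 4*cos(3*z)/27 + C

Use integration by parts with u = z**4 - 4*z**3 - z**2 - 4*z + 4, dv = cos(3*z) dz, so v = sin(3*z)/3.
Apply parts 4 times (tabular method): alternate signs, differentiate u down to 0, integrate dv up.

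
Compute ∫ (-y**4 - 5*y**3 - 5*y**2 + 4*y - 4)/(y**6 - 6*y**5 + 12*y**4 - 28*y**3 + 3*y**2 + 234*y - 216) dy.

Factor the denominator: (y - 4)*(y - 3)*(y - 1)*(y + 2)*(y**2 + 9).
Partial-fraction decomposition: (467*y + 3408)/(5850*(y**2 + 9)) + 4/(585*(y + 2)) - 11/(180*(y - 1)) + 253/(180*(y - 3)) - 322/(225*(y - 4)).
Integrate each term; A/(y−a) gives A·log|y−a|; the (By+D)/(y²+p²) term gives a log and an atan.

-322*log(y - 4)/225 + 253*log(y - 3)/180 - 11*log(y - 1)/180 + 4*log(y + 2)/585 + 467*log(y**2 + 9)/11700 + 568*atan(y/3)/2925 + C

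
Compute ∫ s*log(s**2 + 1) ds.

Let u = s**2 + 1, so du = (2*s) ds.
The integral becomes (1/2)·∫ log(u) du; integrate by parts with u′=log(u), dv′=du.

s**2*log(s**2 + 1)/2 - s**2/2 + log(s**2 + 1)/2 + C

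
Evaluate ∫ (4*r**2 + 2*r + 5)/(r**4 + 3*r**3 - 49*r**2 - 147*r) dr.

Factor the denominator: r*(r - 7)*(r + 3)*(r + 7).
Partial-fraction decomposition: -187/(392*(r + 7)) + 7/(24*(r + 3)) + 43/(196*(r - 7)) - 5/(147*r).
Integrate each term: A/(r−a) contributes A·log|r−a|.

-5*log(r)/147 + 43*log(r - 7)/196 + 7*log(r + 3)/24 - 187*log(r + 7)/392 + C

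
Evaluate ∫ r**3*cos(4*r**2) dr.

Let u = r², du = 2r dr; rewrite as (1/2)∫ u^1·cos(4u) du.
Now integrate by parts 1 time.

r**2*sin(4*r**2)/8 + cos(4*r**2)/32 + C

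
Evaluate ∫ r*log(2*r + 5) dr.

Use integration by parts with u = log(2*r + 5), dv = r dr.
Then du = 2/(2*r + 5) dr and v = r**2/2.

r**2*log(2*r + 5)/2 - r**2/4 + 5*r/4 - 25*log(2*r + 5)/8 + C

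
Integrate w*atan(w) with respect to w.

Use integration by parts with u = arctan(w), dv = w dw.
Then du = 1/(w**2 + 1) dw.

w**2*atan(w)/2 - w/2 + atan(w)/2 + C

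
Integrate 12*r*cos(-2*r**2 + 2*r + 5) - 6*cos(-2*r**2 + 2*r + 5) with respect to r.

-3*sin(-2*r**2 + 2*r + 5) + C

Let u = 2*r**2 - 2*r - 5, so du = (4*r - 2) dr.
Rewriting, the integral becomes 3·∫ cos(u) du = 3·sin(u).
Substituting back, u = 2*r**2 - 2*r - 5.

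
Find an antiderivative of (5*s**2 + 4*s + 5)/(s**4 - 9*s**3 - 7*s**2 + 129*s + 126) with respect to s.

139*log(s - 7)/40 - 209*log(s - 6)/63 + 3*log(s + 1)/56 - 19*log(s + 3)/90 + C

Factor the denominator: (s - 7)*(s - 6)*(s + 1)*(s + 3).
Partial-fraction decomposition: -19/(90*(s + 3)) + 3/(56*(s + 1)) - 209/(63*(s - 6)) + 139/(40*(s - 7)).
Integrate each term: A/(s−a) contributes A·log|s−a|.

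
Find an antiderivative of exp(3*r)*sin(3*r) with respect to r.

Let I denote the integral. Integrate by parts with u = sin(3*r), dv = exp(3*r) dr, so v = exp(3*r)/3: I = exp(3*r)*sin(3*r)/3 − ∫ exp(3*r)*cos(3*r) dr.
Apply parts again with u = cos(3*r), dv = exp(3*r) dr: ∫ exp(3*r)*cos(3*r) dr = exp(3*r)*cos(3*r)/3 + I. Substituting back brings back I: I = exp(3*r)*sin(3*r)/3 - exp(3*r)*cos(3*r)/3 − I.
Solving for I: (1 + 1)·I equals the remaining terms, so I = (1/2)·(exp(3*r)*sin(3*r)/3 - exp(3*r)*cos(3*r)/3).

exp(3*r)*sin(3*r)/6 - exp(3*r)*cos(3*r)/6 + C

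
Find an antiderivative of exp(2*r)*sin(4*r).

Let I denote the integral. Integrate by parts with u = sin(4*r), dv = exp(2*r) dr, so v = exp(2*r)/2: I = exp(2*r)*sin(4*r)/2 − 2·∫ exp(2*r)*cos(4*r) dr.
Apply parts again with u = cos(4*r), dv = exp(2*r) dr: ∫ exp(2*r)*cos(4*r) dr = exp(2*r)*cos(4*r)/2 + 2·I. Substituting back brings back I: I = exp(2*r)*sin(4*r)/2 - exp(2*r)*cos(4*r) − 4·I.
Solving for I: (1 + 4)·I equals the remaining terms, so I = (1/5)·(exp(2*r)*sin(4*r)/2 - exp(2*r)*cos(4*r)).

exp(2*r)*sin(4*r)/10 - exp(2*r)*cos(4*r)/5 + C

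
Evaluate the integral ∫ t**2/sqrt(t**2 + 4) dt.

t*sqrt(t**2 + 4)/2 - 2*log(t + sqrt(t**2 + 4)) + C

Substitute t = 2·tan(θ), so dt = 2·sec(θ)^2 dθ and the radical becomes sqrt(t**2 + 4) = 2·sec(θ) by the Pythagorean identity.
Integrate the resulting trig expression in θ, then back-substitute tan(θ) = t/2, sec(θ) = sqrt(t**2 + 4)/2 (absorbing any constant into C).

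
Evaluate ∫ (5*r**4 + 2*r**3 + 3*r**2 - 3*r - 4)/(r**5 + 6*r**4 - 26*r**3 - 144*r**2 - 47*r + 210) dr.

3431*log(r - 5)/2688 - log(r - 1)/128 + 26*log(r + 2)/35 - 383*log(r + 3)/128 + 11483*log(r + 7)/1920 + C

Factor the denominator: (r - 5)*(r - 1)*(r + 2)*(r + 3)*(r + 7).
Partial-fraction decomposition: 11483/(1920*(r + 7)) - 383/(128*(r + 3)) + 26/(35*(r + 2)) - 1/(128*(r - 1)) + 3431/(2688*(r - 5)).
Integrate each term: A/(r−a) contributes A·log|r−a|.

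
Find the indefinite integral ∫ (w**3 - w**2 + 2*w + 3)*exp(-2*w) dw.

Use integration by parts with u = w**3 - w**2 + 2*w + 3, dv = exp(-2*w) dw, so v = -exp(-2*w)/2.
Apply parts 3 times (tabular method): alternate signs, differentiate u down to 0, integrate dv up.

(-4*w**3 - 2*w**2 - 10*w - 17)*exp(-2*w)/8 + C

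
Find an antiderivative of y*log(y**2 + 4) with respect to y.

y**2*log(y**2 + 4)/2 - y**2/2 + 2*log(y**2 + 4) + C

Let u = y**2 + 4, so du = (2*y) dy.
The integral becomes (1/2)·∫ log(u) du; integrate by parts with u′=log(u), dv′=du.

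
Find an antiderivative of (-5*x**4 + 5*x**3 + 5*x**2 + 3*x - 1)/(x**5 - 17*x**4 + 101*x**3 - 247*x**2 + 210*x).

Factor the denominator: x*(x - 7)*(x - 5)*(x - 3)*(x - 2).
Partial-fraction decomposition: 1/(2*(x - 2)) - 217/(24*(x - 3)) + 787/(20*(x - 5)) - 2005/(56*(x - 7)) - 1/(210*x).
Integrate each term: A/(x−a) contributes A·log|x−a|.

-log(x)/210 - 2005*log(x - 7)/56 + 787*log(x - 5)/20 - 217*log(x - 3)/24 + log(x - 2)/2 + C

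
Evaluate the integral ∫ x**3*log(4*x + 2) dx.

Use integration by parts with u = log(4*x + 2), dv = x**3 dx.
Then du = 4/(4*x + 2) dx and v = x**4/4.

x**4*log(4*x + 2)/4 - x**4/16 + x**3/24 - x**2/32 + x/32 - log(2*x + 1)/64 + C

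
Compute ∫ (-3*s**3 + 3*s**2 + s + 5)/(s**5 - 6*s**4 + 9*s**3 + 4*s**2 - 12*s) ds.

-5*log(s)/12 - 23*log(s - 3)/6 + 143*log(s - 2)/36 + 5*log(s + 1)/18 - 5/(6*s - 12) + C

Factor the denominator: s*(s - 3)*(s - 2)**2*(s + 1).
Partial-fraction decomposition: 5/(18*(s + 1)) + 143/(36*(s - 2)) + 5/(6*(s - 2)**2) - 23/(6*(s - 3)) - 5/(12*s).
Integrate each term; A/(s−a) gives A·log|s−a|; A/(s−a)² gives −A/(s−a).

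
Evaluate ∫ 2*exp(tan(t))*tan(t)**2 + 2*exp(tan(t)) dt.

2*exp(tan(t)) + C

Let u = tan(t), so du = (tan(t)**2 + 1) dt.
Rewriting, the integral becomes 2·∫ e^u du = 2·e^u.
Substituting back, u = tan(t).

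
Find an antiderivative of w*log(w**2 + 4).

w**2*log(w**2 + 4)/2 - w**2/2 + 2*log(w**2 + 4) + C

Let u = w**2 + 4, so du = (2*w) dw.
The integral becomes (1/2)·∫ log(u) du; integrate by parts with u′=log(u), dv′=du.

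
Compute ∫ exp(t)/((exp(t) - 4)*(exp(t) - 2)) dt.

Let u = e^t, du = e^t dt.
The integral becomes ∫ du/((u-4)(u-2)); decompose into partial fractions.

log(exp(t) - 4)/2 - log(exp(t) - 2)/2 + C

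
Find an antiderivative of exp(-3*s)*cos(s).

exp(-3*s)*sin(s)/10 - 3*exp(-3*s)*cos(s)/10 + C

Let I denote the integral. Integrate by parts with u = cos(s), dv = exp(-3*s) ds, so v = -exp(-3*s)/3: I = -exp(-3*s)*cos(s)/3 − (1/3)·∫ exp(-3*s)*sin(s) ds.
Apply parts again with u = sin(s), dv = exp(-3*s) ds: ∫ exp(-3*s)*sin(s) ds = -exp(-3*s)*sin(s)/3 + (1/3)·I. Substituting back brings back I: I = exp(-3*s)*sin(s)/9 - exp(-3*s)*cos(s)/3 − (1/9)·I.
Solving for I: (1 + 1/9)·I equals the remaining terms, so I = (9/10)·(exp(-3*s)*sin(s)/9 - exp(-3*s)*cos(s)/3).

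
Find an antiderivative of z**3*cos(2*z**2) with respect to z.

Let u = z², du = 2z dz; rewrite as (1/2)∫ u^1·cos(2u) du.
Now integrate by parts 1 time.

z**2*sin(2*z**2)/4 + cos(2*z**2)/8 + C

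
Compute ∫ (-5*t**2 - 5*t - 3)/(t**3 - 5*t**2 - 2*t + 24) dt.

Factor the denominator: (t - 4)*(t - 3)*(t + 2).
Partial-fraction decomposition: -13/(30*(t + 2)) + 63/(5*(t - 3)) - 103/(6*(t - 4)).
Integrate each term: A/(t−a) contributes A·log|t−a|.

-103*log(t - 4)/6 + 63*log(t - 3)/5 - 13*log(t + 2)/30 + C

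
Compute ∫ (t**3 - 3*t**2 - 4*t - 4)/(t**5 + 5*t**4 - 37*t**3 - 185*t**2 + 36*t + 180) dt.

Factor the denominator: (t - 6)*(t - 1)*(t + 1)*(t + 5)*(t + 6).
Partial-fraction decomposition: -76/(105*(t + 6)) + 23/(33*(t + 5)) - 1/(70*(t + 1)) + 1/(42*(t - 1)) + 4/(231*(t - 6)).
Integrate each term: A/(t−a) contributes A·log|t−a|.

4*log(t - 6)/231 + log(t - 1)/42 - log(t + 1)/70 + 23*log(t + 5)/33 - 76*log(t + 6)/105 + C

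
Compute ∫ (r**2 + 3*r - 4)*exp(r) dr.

Use integration by parts with u = r**2 + 3*r - 4, dv = exp(r) dr, so v = exp(r).
Apply parts 2 times (tabular method): alternate signs, differentiate u down to 0, integrate dv up.

(r**2 + r - 5)*exp(r) + C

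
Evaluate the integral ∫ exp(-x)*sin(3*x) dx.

Let I denote the integral. Integrate by parts with u = sin(3*x), dv = exp(-x) dx, so v = -exp(-x): I = -exp(-x)*sin(3*x) + 3·∫ exp(-x)*cos(3*x) dx.
Apply parts again with u = cos(3*x), dv = exp(-x) dx: ∫ exp(-x)*cos(3*x) dx = -exp(-x)*cos(3*x) − 3·I. Substituting back brings back I: I = -exp(-x)*sin(3*x) - 3*exp(-x)*cos(3*x) − 9·I.
Solving for I: (1 + 9)·I equals the remaining terms, so I = (1/10)·(-exp(-x)*sin(3*x) - 3*exp(-x)*cos(3*x)).

-exp(-x)*sin(3*x)/10 - 3*exp(-x)*cos(3*x)/10 + C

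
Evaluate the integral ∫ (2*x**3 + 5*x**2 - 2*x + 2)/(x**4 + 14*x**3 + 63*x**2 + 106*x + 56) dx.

Factor the denominator: (x + 1)*(x + 2)*(x + 4)*(x + 7).
Partial-fraction decomposition: 85/(18*(x + 7)) - 19/(9*(x + 4)) - 1/(x + 2) + 7/(18*(x + 1)).
Integrate each term: A/(x−a) contributes A·log|x−a|.

7*log(x + 1)/18 - log(x + 2) - 19*log(x + 4)/9 + 85*log(x + 7)/18 + C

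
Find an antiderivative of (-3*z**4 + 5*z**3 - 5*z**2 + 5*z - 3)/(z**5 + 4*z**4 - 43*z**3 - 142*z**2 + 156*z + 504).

-329*log(z - 6)/416 + 7*log(z - 2)/240 - 121*log(z + 2)/160 + 49*log(z + 3)/20 - 3067*log(z + 7)/780 + C

Factor the denominator: (z - 6)*(z - 2)*(z + 2)*(z + 3)*(z + 7).
Partial-fraction decomposition: -3067/(780*(z + 7)) + 49/(20*(z + 3)) - 121/(160*(z + 2)) + 7/(240*(z - 2)) - 329/(416*(z - 6)).
Integrate each term: A/(z−a) contributes A·log|z−a|.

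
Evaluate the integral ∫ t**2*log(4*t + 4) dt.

t**3*log(4*t + 4)/3 - t**3/9 + t**2/6 - t/3 + log(t + 1)/3 + C

Use integration by parts with u = log(4*t + 4), dv = t**2 dt.
Then du = 4/(4*t + 4) dt and v = t**3/3.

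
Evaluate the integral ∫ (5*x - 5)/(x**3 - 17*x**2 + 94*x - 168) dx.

10*log(x - 7) - 25*log(x - 6)/2 + 5*log(x - 4)/2 + C

Factor the denominator: (x - 7)*(x - 6)*(x - 4).
Partial-fraction decomposition: 5/(2*(x - 4)) - 25/(2*(x - 6)) + 10/(x - 7).
Integrate each term: A/(x−a) contributes A·log|x−a|.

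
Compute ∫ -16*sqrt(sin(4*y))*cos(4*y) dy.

Let u = sin(4*y), so du = (4*cos(4*y)) dy.
Rewriting, the integral becomes -4·∫ √u du = -4·(2/3)u^(3/2).
Substituting back, u = sin(4*y).

-8*sin(4*y)**(3/2)/3 + C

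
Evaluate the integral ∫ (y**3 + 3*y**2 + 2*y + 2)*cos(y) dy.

Use integration by parts with u = y**3 + 3*y**2 + 2*y + 2, dv = cos(y) dy, so v = sin(y).
Apply parts 3 times (tabular method): alternate signs, differentiate u down to 0, integrate dv up.

y**3*sin(y) + 3*y**2*sin(y) + 3*y**2*cos(y) - 4*y*sin(y) + 6*y*cos(y) - 4*sin(y) - 4*cos(y) + C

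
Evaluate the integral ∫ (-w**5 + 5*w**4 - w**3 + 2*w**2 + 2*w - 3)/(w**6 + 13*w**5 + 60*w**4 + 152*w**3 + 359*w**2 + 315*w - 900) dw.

log(w - 1)/450 - 2389*log(w + 4)/125 + 46519*log(w + 5)/2601 + 16237*log(w**2 + 9)/144500 - 10991*atan(w/3)/72250 - 1603/(51*w + 255) + C

Factor the denominator: (w - 1)*(w + 4)*(w + 5)**2*(w**2 + 9).
Partial-fraction decomposition: (16237*w - 32973)/(72250*(w**2 + 9)) + 46519/(2601*(w + 5)) + 1603/(51*(w + 5)**2) - 2389/(125*(w + 4)) + 1/(450*(w - 1)).
Integrate each term; A/(w−a) gives A·log|w−a|; the (Bw+D)/(w²+p²) term gives a log and an atan.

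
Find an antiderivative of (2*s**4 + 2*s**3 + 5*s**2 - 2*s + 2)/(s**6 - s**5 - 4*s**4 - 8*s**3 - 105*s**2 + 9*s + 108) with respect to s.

Factor the denominator: (s - 4)*(s - 1)*(s + 1)*(s + 3)*(s**2 + 9).
Partial-fraction decomposition: -(539*s - 2319)/(4500*(s**2 + 9)) - 23/(144*(s + 3)) + 9/(200*(s + 1)) - 3/(80*(s - 1)) + 34/(125*(s - 4)).
Integrate each term; A/(s−a) gives A·log|s−a|; the (Bs+D)/(s²+p²) term gives a log and an atan.

34*log(s - 4)/125 - 3*log(s - 1)/80 + 9*log(s + 1)/200 - 23*log(s + 3)/144 - 539*log(s**2 + 9)/9000 + 773*atan(s/3)/4500 + C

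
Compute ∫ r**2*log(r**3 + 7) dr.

Let u = r**3 + 7, so du = (3*r**2) dr.
The integral becomes (1/3)·∫ log(u) du; integrate by parts with u′=log(u), dv′=du.

r**3*log(r**3 + 7)/3 - r**3/3 + 7*log(r**3 + 7)/3 + C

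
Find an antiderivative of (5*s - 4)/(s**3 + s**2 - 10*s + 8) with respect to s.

Factor the denominator: (s - 2)*(s - 1)*(s + 4).
Partial-fraction decomposition: -4/(5*(s + 4)) - 1/(5*(s - 1)) + 1/(s - 2).
Integrate each term: A/(s−a) contributes A·log|s−a|.

log(s - 2) - log(s - 1)/5 - 4*log(s + 4)/5 + C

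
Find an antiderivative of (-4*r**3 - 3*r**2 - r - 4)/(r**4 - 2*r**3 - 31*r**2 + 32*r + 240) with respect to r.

Factor the denominator: (r - 5)*(r - 4)*(r + 3)*(r + 4).
Partial-fraction decomposition: -26/(9*(r + 4)) + 10/(7*(r + 3)) + 39/(7*(r - 4)) - 73/(9*(r - 5)).
Integrate each term: A/(r−a) contributes A·log|r−a|.

-73*log(r - 5)/9 + 39*log(r - 4)/7 + 10*log(r + 3)/7 - 26*log(r + 4)/9 + C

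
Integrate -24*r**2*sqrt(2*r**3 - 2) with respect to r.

Let u = 2*r**3 - 2, so du = (6*r**2) dr.
Rewriting, the integral becomes -4·∫ √u du = -4·(2/3)u^(3/2).
Substituting back, u = 2*r**3 - 2.

-8*(2*r**3 - 2)**(3/2)/3 + C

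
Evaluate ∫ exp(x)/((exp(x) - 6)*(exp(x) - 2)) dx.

Let u = e^x, du = e^x dx.
The integral becomes ∫ du/((u-6)(u-2)); decompose into partial fractions.

log(exp(x) - 6)/4 - log(exp(x) - 2)/4 + C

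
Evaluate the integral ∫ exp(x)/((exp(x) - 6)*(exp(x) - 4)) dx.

log(exp(x) - 6)/2 - log(exp(x) - 4)/2 + C

Let u = e^x, du = e^x dx.
The integral becomes ∫ du/((u-6)(u-4)); decompose into partial fractions.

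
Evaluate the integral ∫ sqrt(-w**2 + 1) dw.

Substitute w = sin(θ), so dw = cos(θ) dθ and the radical becomes sqrt(-w**2 + 1) = cos(θ) by the Pythagorean identity.
Integrate the resulting trig expression in θ, then back-substitute θ = asin(w), sin(θ) = w, cos(θ) = sqrt(-w**2 + 1) (absorbing any constant into C).

w*sqrt(-w**2 + 1)/2 + asin(w)/2 + C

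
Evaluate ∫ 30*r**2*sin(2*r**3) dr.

Let u = 2*r**3, so du = (6*r**2) dr.
Rewriting, the integral becomes 5·∫ sin(u) du = 5·-cos(u).
Substituting back, u = 2*r**3.

-5*cos(2*r**3) + C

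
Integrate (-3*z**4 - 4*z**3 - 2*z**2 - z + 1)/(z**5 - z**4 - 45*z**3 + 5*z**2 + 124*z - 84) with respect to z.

Factor the denominator: (z - 7)*(z - 1)**2*(z + 2)*(z + 6).
Partial-fraction decomposition: -3089/(2548*(z + 6)) + 7/(108*(z + 2)) + 367/(1764*(z - 1)) + 1/(14*(z - 1)**2) - 2893/(1404*(z - 7)).
Integrate each term; A/(z−a) gives A·log|z−a|; A/(z−a)² gives −A/(z−a).

-2893*log(z - 7)/1404 + 367*log(z - 1)/1764 + 7*log(z + 2)/108 - 3089*log(z + 6)/2548 - 1/(14*z - 14) + C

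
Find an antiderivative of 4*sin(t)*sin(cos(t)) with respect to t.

Let u = cos(t), so du = (-sin(t)) dt.
Rewriting, the integral becomes -4·∫ sin(u) du = -4·-cos(u).
Substituting back, u = cos(t).

4*cos(cos(t)) + C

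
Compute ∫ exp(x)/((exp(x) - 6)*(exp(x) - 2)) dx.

log(exp(x) - 6)/4 - log(exp(x) - 2)/4 + C

Let u = e^x, du = e^x dx.
The integral becomes ∫ du/((u-6)(u-2)); decompose into partial fractions.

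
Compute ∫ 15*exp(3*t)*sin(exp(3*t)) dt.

-5*cos(exp(3*t)) + C

Let u = exp(3*t), so du = (3*exp(3*t)) dt.
Rewriting, the integral becomes 5·∫ sin(u) du = 5·-cos(u).
Substituting back, u = exp(3*t).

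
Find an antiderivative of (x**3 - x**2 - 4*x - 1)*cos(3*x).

x**3*sin(3*x)/3 - x**2*sin(3*x)/3 + x**2*cos(3*x)/3 - 14*x*sin(3*x)/9 - 2*x*cos(3*x)/9 - 7*sin(3*x)/27 - 14*cos(3*x)/27 + C

Use integration by parts with u = x**3 - x**2 - 4*x - 1, dv = cos(3*x) dx, so v = sin(3*x)/3.
Apply parts 3 times (tabular method): alternate signs, differentiate u down to 0, integrate dv up.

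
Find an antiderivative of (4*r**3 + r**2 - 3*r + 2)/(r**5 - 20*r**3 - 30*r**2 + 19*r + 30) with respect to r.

Factor the denominator: (r - 5)*(r - 1)*(r + 1)*(r + 2)*(r + 3).
Partial-fraction decomposition: -11/(8*(r + 3)) + 20/(21*(r + 2)) + 1/(12*(r + 1)) - 1/(24*(r - 1)) + 8/(21*(r - 5)).
Integrate each term: A/(r−a) contributes A·log|r−a|.

8*log(r - 5)/21 - log(r - 1)/24 + log(r + 1)/12 + 20*log(r + 2)/21 - 11*log(r + 3)/8 + C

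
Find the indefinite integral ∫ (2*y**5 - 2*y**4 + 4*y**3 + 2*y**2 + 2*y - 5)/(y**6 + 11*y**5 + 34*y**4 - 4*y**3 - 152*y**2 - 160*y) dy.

Factor the denominator: y*(y - 2)*(y + 2)**2*(y + 4)*(y + 5).
Partial-fraction decomposition: 177/(7*(y + 5)) - 2797/(96*(y + 4)) + 369/(64*(y + 2)) - 43/(16*(y + 2)**2) + 71/(1344*(y - 2)) + 1/(32*y).
Integrate each term; A/(y−a) gives A·log|y−a|; A/(y−a)² gives −A/(y−a).

log(y)/32 + 71*log(y - 2)/1344 + 369*log(y + 2)/64 - 2797*log(y + 4)/96 + 177*log(y + 5)/7 + 43/(16*y + 32) + C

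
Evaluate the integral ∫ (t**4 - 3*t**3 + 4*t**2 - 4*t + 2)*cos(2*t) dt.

Use integration by parts with u = t**4 - 3*t**3 + 4*t**2 - 4*t + 2, dv = cos(2*t) dt, so v = sin(2*t)/2.
Apply parts 4 times (tabular method): alternate signs, differentiate u down to 0, integrate dv up.

t**4*sin(2*t)/2 - 3*t**3*sin(2*t)/2 + t**3*cos(2*t) + t**2*sin(2*t)/2 - 9*t**2*cos(2*t)/4 + t*sin(2*t)/4 + t*cos(2*t)/2 + 3*sin(2*t)/4 + cos(2*t)/8 + C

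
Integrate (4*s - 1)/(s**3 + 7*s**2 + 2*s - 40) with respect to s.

Factor the denominator: (s - 2)*(s + 4)*(s + 5).
Partial-fraction decomposition: -3/(s + 5) + 17/(6*(s + 4)) + 1/(6*(s - 2)).
Integrate each term: A/(s−a) contributes A·log|s−a|.

log(s - 2)/6 + 17*log(s + 4)/6 - 3*log(s + 5) + C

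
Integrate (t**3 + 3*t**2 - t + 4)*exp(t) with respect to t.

(t**3 - t + 5)*exp(t) + C

Use integration by parts with u = t**3 + 3*t**2 - t + 4, dv = exp(t) dt, so v = exp(t).
Apply parts 3 times (tabular method): alternate signs, differentiate u down to 0, integrate dv up.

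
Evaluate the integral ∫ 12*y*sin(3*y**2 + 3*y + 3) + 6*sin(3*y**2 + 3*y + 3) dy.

-2*cos(3*y**2 + 3*y + 3) + C

Let u = 3*y**2 + 3*y + 3, so du = (6*y + 3) dy.
Rewriting, the integral becomes 2·∫ sin(u) du = 2·-cos(u).
Substituting back, u = 3*y**2 + 3*y + 3.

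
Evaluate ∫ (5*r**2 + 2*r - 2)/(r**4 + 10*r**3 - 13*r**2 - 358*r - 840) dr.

Factor the denominator: (r - 6)*(r + 4)*(r + 5)*(r + 7).
Partial-fraction decomposition: -229/(78*(r + 7)) + 113/(22*(r + 5)) - 7/(3*(r + 4)) + 19/(143*(r - 6)).
Integrate each term: A/(r−a) contributes A·log|r−a|.

19*log(r - 6)/143 - 7*log(r + 4)/3 + 113*log(r + 5)/22 - 229*log(r + 7)/78 + C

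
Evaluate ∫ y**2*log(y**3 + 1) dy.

Let u = y**3 + 1, so du = (3*y**2) dy.
The integral becomes (1/3)·∫ log(u) du; integrate by parts with u′=log(u), dv′=du.

y**3*log(y**3 + 1)/3 - y**3/3 + log(y**3 + 1)/3 + C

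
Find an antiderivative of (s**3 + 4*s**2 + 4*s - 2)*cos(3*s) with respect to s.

s**3*sin(3*s)/3 + 4*s**2*sin(3*s)/3 + s**2*cos(3*s)/3 + 10*s*sin(3*s)/9 + 8*s*cos(3*s)/9 - 26*sin(3*s)/27 + 10*cos(3*s)/27 + C

Use integration by parts with u = s**3 + 4*s**2 + 4*s - 2, dv = cos(3*s) ds, so v = sin(3*s)/3.
Apply parts 3 times (tabular method): alternate signs, differentiate u down to 0, integrate dv up.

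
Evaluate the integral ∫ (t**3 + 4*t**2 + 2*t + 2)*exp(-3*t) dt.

(-9*t**3 - 45*t**2 - 48*t - 34)*exp(-3*t)/27 + C

Use integration by parts with u = t**3 + 4*t**2 + 2*t + 2, dv = exp(-3*t) dt, so v = -exp(-3*t)/3.
Apply parts 3 times (tabular method): alternate signs, differentiate u down to 0, integrate dv up.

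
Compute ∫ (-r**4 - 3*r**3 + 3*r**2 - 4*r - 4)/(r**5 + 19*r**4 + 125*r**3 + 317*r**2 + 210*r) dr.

-2*log(r)/105 - log(r + 1)/24 - 159*log(r + 5)/40 + 52*log(r + 6)/3 - 1201*log(r + 7)/84 + C

Factor the denominator: r*(r + 1)*(r + 5)*(r + 6)*(r + 7).
Partial-fraction decomposition: -1201/(84*(r + 7)) + 52/(3*(r + 6)) - 159/(40*(r + 5)) - 1/(24*(r + 1)) - 2/(105*r).
Integrate each term: A/(r−a) contributes A·log|r−a|.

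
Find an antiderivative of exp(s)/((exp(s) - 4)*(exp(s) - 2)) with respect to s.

Let u = e^s, du = e^s ds.
The integral becomes ∫ du/((u-2)(u-4)); decompose into partial fractions.

log(exp(s) - 4)/2 - log(exp(s) - 2)/2 + C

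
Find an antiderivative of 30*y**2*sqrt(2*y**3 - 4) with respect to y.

10*(2*y**3 - 4)**(3/2)/3 + C

Let u = 2*y**3 - 4, so du = (6*y**2) dy.
Rewriting, the integral becomes 5·∫ √u du = 5·(2/3)u^(3/2).
Substituting back, u = 2*y**3 - 4.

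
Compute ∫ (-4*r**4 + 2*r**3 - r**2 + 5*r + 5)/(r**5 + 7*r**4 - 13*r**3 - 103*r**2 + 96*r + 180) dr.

Factor the denominator: (r - 3)*(r - 2)*(r + 1)*(r + 5)*(r + 6).
Partial-fraction decomposition: -5677/(360*(r + 6)) + 2795/(224*(r + 5)) - 7/(240*(r + 1)) + 37/(168*(r - 2)) - 259/(288*(r - 3)).
Integrate each term: A/(r−a) contributes A·log|r−a|.

-259*log(r - 3)/288 + 37*log(r - 2)/168 - 7*log(r + 1)/240 + 2795*log(r + 5)/224 - 5677*log(r + 6)/360 + C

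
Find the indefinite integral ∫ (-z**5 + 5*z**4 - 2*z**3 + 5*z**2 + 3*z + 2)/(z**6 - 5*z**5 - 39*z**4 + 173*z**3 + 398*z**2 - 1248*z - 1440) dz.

Factor the denominator: (z - 6)*(z - 4)**2*(z + 1)*(z + 3)*(z + 5).
Partial-fraction decomposition: -551/(594*(z + 5)) + 185/(441*(z + 3)) - 3/(350*(z + 1)) + 2246/(33075*(z - 4)) - 37/(105*(z - 4)**2) - 382/(693*(z - 6)).
Integrate each term; A/(z−a) gives A·log|z−a|; A/(z−a)² gives −A/(z−a).

-382*log(z - 6)/693 + 2246*log(z - 4)/33075 - 3*log(z + 1)/350 + 185*log(z + 3)/441 - 551*log(z + 5)/594 + 37/(105*z - 420) + C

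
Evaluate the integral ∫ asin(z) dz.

z*asin(z) + sqrt(-z**2 + 1) + C

Use integration by parts with u = arcsin(z), dv = dz.
Then du = 1/sqrt(-z**2 + 1) dz.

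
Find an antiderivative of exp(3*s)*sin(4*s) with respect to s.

Let I denote the integral. Integrate by parts with u = sin(4*s), dv = exp(3*s) ds, so v = exp(3*s)/3: I = exp(3*s)*sin(4*s)/3 − (4/3)·∫ exp(3*s)*cos(4*s) ds.
Apply parts again with u = cos(4*s), dv = exp(3*s) ds: ∫ exp(3*s)*cos(4*s) ds = exp(3*s)*cos(4*s)/3 + (4/3)·I. Substituting back brings back I: I = exp(3*s)*sin(4*s)/3 - 4*exp(3*s)*cos(4*s)/9 − (16/9)·I.
Solving for I: (1 + 16/9)·I equals the remaining terms, so I = (9/25)·(exp(3*s)*sin(4*s)/3 - 4*exp(3*s)*cos(4*s)/9).

3*exp(3*s)*sin(4*s)/25 - 4*exp(3*s)*cos(4*s)/25 + C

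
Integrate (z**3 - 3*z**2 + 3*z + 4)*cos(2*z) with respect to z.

Use integration by parts with u = z**3 - 3*z**2 + 3*z + 4, dv = cos(2*z) dz, so v = sin(2*z)/2.
Apply parts 3 times (tabular method): alternate signs, differentiate u down to 0, integrate dv up.

z**3*sin(2*z)/2 - 3*z**2*sin(2*z)/2 + 3*z**2*cos(2*z)/4 + 3*z*sin(2*z)/4 - 3*z*cos(2*z)/2 + 11*sin(2*z)/4 + 3*cos(2*z)/8 + C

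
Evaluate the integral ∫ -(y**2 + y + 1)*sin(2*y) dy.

y**2*cos(2*y)/2 - y*sin(2*y)/2 + y*cos(2*y)/2 - sin(2*y)/4 + cos(2*y)/4 + C

Use integration by parts with u = y**2 + y + 1, dv = -sin(2*y) dy, so v = cos(2*y)/2.
Apply parts 2 times (tabular method): alternate signs, differentiate u down to 0, integrate dv up.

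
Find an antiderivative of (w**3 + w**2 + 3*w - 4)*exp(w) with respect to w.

Use integration by parts with u = w**3 + w**2 + 3*w - 4, dv = exp(w) dw, so v = exp(w).
Apply parts 3 times (tabular method): alternate signs, differentiate u down to 0, integrate dv up.

(w**3 - 2*w**2 + 7*w - 11)*exp(w) + C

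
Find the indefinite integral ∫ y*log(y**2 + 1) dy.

Let u = y**2 + 1, so du = (2*y) dy.
The integral becomes (1/2)·∫ log(u) du; integrate by parts with u′=log(u), dv′=du.

y**2*log(y**2 + 1)/2 - y**2/2 + log(y**2 + 1)/2 + C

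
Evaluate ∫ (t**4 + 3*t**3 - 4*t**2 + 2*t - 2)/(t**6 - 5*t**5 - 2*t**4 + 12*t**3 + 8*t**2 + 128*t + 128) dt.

71*log(t - 4)/600 - 2*log(t + 1)/25 + 5*log(t + 2)/48 - 57*log(t**2 + 4)/800 + atan(t/2)/400 - 13/(20*t - 80) + C

Factor the denominator: (t - 4)**2*(t + 1)*(t + 2)*(t**2 + 4).
Partial-fraction decomposition: -(57*t - 2)/(400*(t**2 + 4)) + 5/(48*(t + 2)) - 2/(25*(t + 1)) + 71/(600*(t - 4)) + 13/(20*(t - 4)**2).
Integrate each term; A/(t−a) gives A·log|t−a|; the (Bt+D)/(t²+p²) term gives a log and an atan.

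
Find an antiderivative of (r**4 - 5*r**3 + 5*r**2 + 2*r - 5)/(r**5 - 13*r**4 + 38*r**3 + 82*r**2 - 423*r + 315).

47*log(r - 7)/24 - 65*log(r - 5)/64 - log(r - 3)/12 + log(r - 1)/96 + 25*log(r + 3)/192 + C

Factor the denominator: (r - 7)*(r - 5)*(r - 3)*(r - 1)*(r + 3).
Partial-fraction decomposition: 25/(192*(r + 3)) + 1/(96*(r - 1)) - 1/(12*(r - 3)) - 65/(64*(r - 5)) + 47/(24*(r - 7)).
Integrate each term: A/(r−a) contributes A·log|r−a|.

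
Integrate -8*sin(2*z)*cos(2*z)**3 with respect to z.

Let u = cos(2*z), so du = (-2*sin(2*z)) dz.
Rewriting, the integral becomes 4·∫ u^3 du = 4·u^4/4.
Substituting back, u = cos(2*z).

cos(2*z)**4 + C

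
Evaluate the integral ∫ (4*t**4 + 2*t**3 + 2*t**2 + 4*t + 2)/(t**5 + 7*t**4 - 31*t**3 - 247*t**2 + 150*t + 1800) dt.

1411*log(t - 5)/990 - 205*log(t - 3)/504 + 457*log(t + 4)/63 - 1141*log(t + 5)/40 + 2401*log(t + 6)/99 + C

Factor the denominator: (t - 5)*(t - 3)*(t + 4)*(t + 5)*(t + 6).
Partial-fraction decomposition: 2401/(99*(t + 6)) - 1141/(40*(t + 5)) + 457/(63*(t + 4)) - 205/(504*(t - 3)) + 1411/(990*(t - 5)).
Integrate each term: A/(t−a) contributes A·log|t−a|.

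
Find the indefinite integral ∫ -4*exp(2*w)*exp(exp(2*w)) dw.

-2*exp(exp(2*w)) + C

Let u = exp(2*w), so du = (2*exp(2*w)) dw.
Rewriting, the integral becomes -2·∫ e^u du = -2·e^u.
Substituting back, u = exp(2*w).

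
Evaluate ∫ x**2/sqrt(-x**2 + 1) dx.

Substitute x = sin(θ), so dx = cos(θ) dθ and the radical becomes sqrt(-x**2 + 1) = cos(θ) by the Pythagorean identity.
Integrate the resulting trig expression in θ, then back-substitute θ = asin(x), sin(θ) = x, cos(θ) = sqrt(-x**2 + 1) (absorbing any constant into C).

-x*sqrt(-x**2 + 1)/2 + asin(x)/2 + C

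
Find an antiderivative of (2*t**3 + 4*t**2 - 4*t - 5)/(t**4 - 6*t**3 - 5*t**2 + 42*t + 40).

325*log(t - 5)/42 - 57*log(t - 4)/10 + log(t + 1)/30 - log(t + 2)/14 + C

Factor the denominator: (t - 5)*(t - 4)*(t + 1)*(t + 2).
Partial-fraction decomposition: -1/(14*(t + 2)) + 1/(30*(t + 1)) - 57/(10*(t - 4)) + 325/(42*(t - 5)).
Integrate each term: A/(t−a) contributes A·log|t−a|.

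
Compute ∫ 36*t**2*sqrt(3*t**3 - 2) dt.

Let u = 3*t**3 - 2, so du = (9*t**2) dt.
Rewriting, the integral becomes 4·∫ √u du = 4·(2/3)u^(3/2).
Substituting back, u = 3*t**3 - 2.

8*(3*t**3 - 2)**(3/2)/3 + C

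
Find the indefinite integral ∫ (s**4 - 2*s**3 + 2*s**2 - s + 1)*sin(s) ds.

-s**4*cos(s) + 4*s**3*sin(s) + 2*s**3*cos(s) - 6*s**2*sin(s) + 10*s**2*cos(s) - 20*s*sin(s) - 11*s*cos(s) + 11*sin(s) - 21*cos(s) + C

Use integration by parts with u = s**4 - 2*s**3 + 2*s**2 - s + 1, dv = sin(s) ds, so v = -cos(s).
Apply parts 4 times (tabular method): alternate signs, differentiate u down to 0, integrate dv up.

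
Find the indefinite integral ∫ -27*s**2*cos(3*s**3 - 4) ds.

-3*sin(3*s**3 - 4) + C

Let u = 3*s**3 - 4, so du = (9*s**2) ds.
Rewriting, the integral becomes -3·∫ cos(u) du = -3·sin(u).
Substituting back, u = 3*s**3 - 4.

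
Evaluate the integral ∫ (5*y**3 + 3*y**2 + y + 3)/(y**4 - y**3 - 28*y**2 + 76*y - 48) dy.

25*log(y - 4)/4 - 57*log(y - 2)/16 + 4*log(y - 1)/7 + 195*log(y + 6)/112 + C

Factor the denominator: (y - 4)*(y - 2)*(y - 1)*(y + 6).
Partial-fraction decomposition: 195/(112*(y + 6)) + 4/(7*(y - 1)) - 57/(16*(y - 2)) + 25/(4*(y - 4)).
Integrate each term: A/(y−a) contributes A·log|y−a|.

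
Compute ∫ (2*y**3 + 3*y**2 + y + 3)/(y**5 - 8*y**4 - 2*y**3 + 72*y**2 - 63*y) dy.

-log(y)/21 + 281*log(y - 7)/560 - 29*log(y - 3)/48 + 3*log(y - 1)/16 - 3*log(y + 3)/80 + C

Factor the denominator: y*(y - 7)*(y - 3)*(y - 1)*(y + 3).
Partial-fraction decomposition: -3/(80*(y + 3)) + 3/(16*(y - 1)) - 29/(48*(y - 3)) + 281/(560*(y - 7)) - 1/(21*y).
Integrate each term: A/(y−a) contributes A·log|y−a|.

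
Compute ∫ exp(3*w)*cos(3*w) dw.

Let I denote the integral. Integrate by parts with u = cos(3*w), dv = exp(3*w) dw, so v = exp(3*w)/3: I = exp(3*w)*cos(3*w)/3 + ∫ exp(3*w)*sin(3*w) dw.
Apply parts again with u = sin(3*w), dv = exp(3*w) dw: ∫ exp(3*w)*sin(3*w) dw = exp(3*w)*sin(3*w)/3 − I. Substituting back brings back I: I = exp(3*w)*sin(3*w)/3 + exp(3*w)*cos(3*w)/3 − I.
Solving for I: (1 + 1)·I equals the remaining terms, so I = (1/2)·(exp(3*w)*sin(3*w)/3 + exp(3*w)*cos(3*w)/3).

exp(3*w)*sin(3*w)/6 + exp(3*w)*cos(3*w)/6 + C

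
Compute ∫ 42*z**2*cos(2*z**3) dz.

7*sin(2*z**3) + C

Let u = 2*z**3, so du = (6*z**2) dz.
Rewriting, the integral becomes 7·∫ cos(u) du = 7·sin(u).
Substituting back, u = 2*z**3.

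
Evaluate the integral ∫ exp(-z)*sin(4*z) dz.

Let I denote the integral. Integrate by parts with u = sin(4*z), dv = exp(-z) dz, so v = -exp(-z): I = -exp(-z)*sin(4*z) + 4·∫ exp(-z)*cos(4*z) dz.
Apply parts again with u = cos(4*z), dv = exp(-z) dz: ∫ exp(-z)*cos(4*z) dz = -exp(-z)*cos(4*z) − 4·I. Substituting back brings back I: I = -exp(-z)*sin(4*z) - 4*exp(-z)*cos(4*z) − 16·I.
Solving for I: (1 + 16)·I equals the remaining terms, so I = (1/17)·(-exp(-z)*sin(4*z) - 4*exp(-z)*cos(4*z)).

-exp(-z)*sin(4*z)/17 - 4*exp(-z)*cos(4*z)/17 + C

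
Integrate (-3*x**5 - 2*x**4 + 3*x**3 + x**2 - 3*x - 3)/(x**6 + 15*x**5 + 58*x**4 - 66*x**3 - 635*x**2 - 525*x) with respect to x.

Factor the denominator: x*(x - 3)*(x + 1)*(x + 5)**2*(x + 7).
Partial-fraction decomposition: -44657/(1680*(x + 7)) + 303159/(12800*(x + 5)) - 7787/(320*(x + 5)**2) - 1/(384*(x + 1)) - 271/(2560*(x - 3)) + 1/(175*x).
Integrate each term; A/(x−a) gives A·log|x−a|; A/(x−a)² gives −A/(x−a).

log(x)/175 - 271*log(x - 3)/2560 - log(x + 1)/384 + 303159*log(x + 5)/12800 - 44657*log(x + 7)/1680 + 7787/(320*x + 1600) + C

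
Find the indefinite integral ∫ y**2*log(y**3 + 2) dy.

y**3*log(y**3 + 2)/3 - y**3/3 + 2*log(y**3 + 2)/3 + C

Let u = y**3 + 2, so du = (3*y**2) dy.
The integral becomes (1/3)·∫ log(u) du; integrate by parts with u′=log(u), dv′=du.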